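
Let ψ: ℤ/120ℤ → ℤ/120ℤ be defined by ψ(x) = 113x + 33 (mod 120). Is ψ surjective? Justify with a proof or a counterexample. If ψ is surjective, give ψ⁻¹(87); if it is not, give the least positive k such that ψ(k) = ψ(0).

78

Since gcd(113, 120) = 1, 113 is invertible modulo 120. Euclid's algorithm: 120 = 1·113 + 7, 113 = 16·7 + 1; back-substituting gives 1 = 17·113 − 16·120, so 113⁻¹ ≡ 17 (mod 120).
Then y ↦ 17(y − 33) is a two-sided inverse to ψ, so every y ∈ ℤ/120ℤ has a preimage.
So ψ is surjective.
Since ψ is surjective, we compute ψ⁻¹(87): solve 113x + 33 ≡ 87 (mod 120), i.e. 113x ≡ 54 (mod 120).
Multiplying by 113⁻¹ = 17 gives x ≡ 17·54 = 918 = 7·120 + 78 ≡ 78 (mod 120).
Check: ψ(78) = 113·78 + 33 = 8847 = 73·120 + 87 ≡ 87 (mod 120).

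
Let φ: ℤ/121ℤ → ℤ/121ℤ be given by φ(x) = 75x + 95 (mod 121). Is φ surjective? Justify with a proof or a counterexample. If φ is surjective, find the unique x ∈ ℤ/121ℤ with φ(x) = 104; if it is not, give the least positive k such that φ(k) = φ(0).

34

Since gcd(75, 121) = 1, 75 is invertible modulo 121. Euclid's algorithm: 121 = 1·75 + 46, 75 = 1·46 + 29, 46 = 1·29 + 17, 29 = 1·17 + 12, 17 = 1·12 + 5, 12 = 2·5 + 2, 5 = 2·2 + 1; back-substituting gives 1 = 71·75 − 44·121, so 75⁻¹ ≡ 71 (mod 121).
Then y ↦ 71(y − 95) is a two-sided inverse to φ, so every y ∈ ℤ/121ℤ has a preimage.
So φ is surjective.
Since φ is surjective, we find φ⁻¹(104): we need 75x ≡ 104 − 95 ≡ 9 (mod 121). Using 75⁻¹ = 71: x ≡ 71·9 = 639 = 5·121 + 34, so x = 34.
Check: φ(34) = 75·34 + 95 = 2645 = 21·121 + 104 ≡ 104 (mod 121).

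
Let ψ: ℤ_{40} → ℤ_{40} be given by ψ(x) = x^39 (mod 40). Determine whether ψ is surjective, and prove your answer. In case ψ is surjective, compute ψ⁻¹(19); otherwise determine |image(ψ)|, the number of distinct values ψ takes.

ψ(0) = 0^39 = 0.
ψ(10): Repeated squaring mod 40: 10^1 ≡ 10, 10^2 ≡ 10² = 100 ≡ 20, 10^4 ≡ 20² = 400 ≡ 0, 10^8 ≡ 0² = 0, 10^16 ≡ 0² = 0, 10^32 ≡ 0² = 0. Since 39 = 32 + 4 + 2 + 1, 10^39 ≡ 0·0·20·10: 0·0 = 0, then 0·20 = 0, then 0·10 = 0. So 10^39 ≡ 0 (mod 40).
So ψ(0) = ψ(10) = 0 while 0 ≠ 10, so ψ is not injective.
A non-injective map from the 40-element set ℤ_{40} to itself takes at most 39 distinct values, so it cannot be surjective. Hence ψ is not surjective.
Since ψ is not surjective, we determine |image(ψ)|. Computing x^39 mod 40 for each x (by repeated squaring, reducing mod 40 at every step), the values ψ(0), ψ(1), …, ψ(39) are: 0, 1, 8, 27, 24, 5, 16, 23, 32, 9, 0, 11, 8, 37, 24, 15, 16, 33, 32, 19, 0, 21, 8, 7, 24, 25, 16, 3, 32, 29, 0, 31, 8, 17, 24, 35, 16, 13, 32, 39.
The distinct values are {0, 1, 3, 5, 7, 8, 9, 11, 13, 15, 16, 17, 19, 21, 23, 24, 25, 27, 29, 31, 32, 33, 35, 37, 39}; there are 25 of them.

25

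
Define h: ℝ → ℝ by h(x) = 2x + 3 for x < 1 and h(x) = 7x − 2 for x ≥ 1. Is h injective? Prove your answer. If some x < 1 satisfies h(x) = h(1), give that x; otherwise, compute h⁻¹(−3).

Both pieces are strictly increasing (slopes 2 and 7), so each is injective on its own interval.
The left piece maps (−∞, 1) onto (−∞, 5); the right piece maps [1, ∞) onto [5, ∞).
These images are disjoint, so no value is attained by both pieces. Thus h is injective.
Because the two images are disjoint, no x < 1 has h(x) = h(1), so we compute h⁻¹(−3): −3 lies in (−∞, 5), so solve 2x + 3 = −3: x = (−3 − 3)/2 = −3.

-3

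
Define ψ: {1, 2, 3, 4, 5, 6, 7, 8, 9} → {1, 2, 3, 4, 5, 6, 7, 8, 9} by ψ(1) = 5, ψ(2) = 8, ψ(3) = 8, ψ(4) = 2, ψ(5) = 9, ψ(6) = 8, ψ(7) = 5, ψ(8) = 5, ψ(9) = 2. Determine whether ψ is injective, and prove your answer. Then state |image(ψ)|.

ψ(2) = 8 = ψ(3) with 2 ≠ 3, so ψ is not injective.
The image of ψ is {2, 5, 8, 9}, which has 4 elements.

4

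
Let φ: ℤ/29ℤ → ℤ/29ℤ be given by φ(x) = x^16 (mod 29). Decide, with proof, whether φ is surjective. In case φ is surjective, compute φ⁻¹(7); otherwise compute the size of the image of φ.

φ(2): Repeated squaring mod 29: 2^1 ≡ 2, 2^2 ≡ 2² = 4, 2^4 ≡ 4² = 16, 2^8 ≡ 16² = 256 ≡ 24, 2^16 ≡ 24² = 576 ≡ 25. So 2^16 ≡ 25 (mod 29).
φ(5): Repeated squaring mod 29: 5^1 ≡ 5, 5^2 ≡ 5² = 25, 5^4 ≡ 25² = 625 ≡ 16, 5^8 ≡ 16² = 256 ≡ 24, 5^16 ≡ 24² = 576 ≡ 25. So 5^16 ≡ 25 (mod 29).
So φ(2) = φ(5) = 25 while 2 ≠ 5, therefore φ is not injective.
A non-injective map from the 29-element set ℤ/29ℤ to itself takes at most 28 distinct values, so it cannot be surjective. So φ is not surjective.
Since φ is not surjective, we determine |image(φ)|. Computing x^16 mod 29 for each x (by repeated squaring, reducing mod 29 at every step), the values φ(0), φ(1), …, φ(28) are: 0, 1, 25, 20, 16, 25, 7, 20, 23, 23, 16, 24, 1, 24, 7, 7, 24, 1, 24, 16, 23, 23, 20, 7, 25, 16, 20, 25, 1.
The distinct values are {0, 1, 7, 16, 20, 23, 24, 25}; there are 8 of them.

8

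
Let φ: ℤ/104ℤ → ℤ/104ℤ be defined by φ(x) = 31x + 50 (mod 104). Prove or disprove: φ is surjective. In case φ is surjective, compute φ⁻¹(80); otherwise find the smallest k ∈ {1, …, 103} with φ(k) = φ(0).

Since gcd(31, 104) = 1, 31 is invertible modulo 104. Euclid's algorithm: 104 = 3·31 + 11, 31 = 2·11 + 9, 11 = 1·9 + 2, 9 = 4·2 + 1; back-substituting gives 1 = 47·31 − 14·104, so 31⁻¹ ≡ 47 (mod 104).
Then y ↦ 47(y − 50) is a two-sided inverse to φ, so every y ∈ ℤ/104ℤ has a preimage.
Hence φ is surjective.
Since φ is surjective, we find φ⁻¹(80): we need 31x ≡ 80 − 50 ≡ 30 (mod 104). Using 31⁻¹ = 47: x ≡ 47·30 = 1410 = 13·104 + 58, so x = 58.
Check: φ(58) = 31·58 + 50 = 1848 = 17·104 + 80 ≡ 80 (mod 104).

58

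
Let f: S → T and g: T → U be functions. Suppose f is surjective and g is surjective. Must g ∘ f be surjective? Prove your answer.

surjective

Let c ∈ U. Since g is surjective, there is b ∈ T with g(b) = c. Since f is surjective, there is a ∈ S with f(a) = b.
Then (g ∘ f)(a) = g(b) = c. Therefore g ∘ f is surjective.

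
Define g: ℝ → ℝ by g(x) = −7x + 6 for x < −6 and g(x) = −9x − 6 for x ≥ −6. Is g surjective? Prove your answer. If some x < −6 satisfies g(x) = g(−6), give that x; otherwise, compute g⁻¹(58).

-52/7

Both pieces are strictly decreasing (slopes −7 and −9), so each is injective on its own interval.
The left piece maps (−∞, −6) onto (48, ∞); the right piece maps [−6, ∞) onto (−∞, 48].
These images together cover ℝ, so g is surjective.
Because the two images are disjoint, no x < −6 has g(x) = g(−6), so we compute g⁻¹(58): 58 lies in (48, ∞), so solve −7x + 6 = 58: x = (58 − 6)/(−7) = −52/7.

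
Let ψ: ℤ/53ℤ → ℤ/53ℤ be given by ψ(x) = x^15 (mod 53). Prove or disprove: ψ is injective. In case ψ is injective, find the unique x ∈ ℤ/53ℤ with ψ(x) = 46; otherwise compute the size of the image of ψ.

24

Since 53 is prime, the nonzero elements of ℤ/53ℤ form a cyclic group of order 52.
As gcd(15, 52) = 1, raising to the 15th power is a bijection on this group: if a^15 ≡ b^15 then (ab^{−1})^15 = 1, and the only element of order dividing gcd(15, 52) = 1 is 1, so a = b.
With ψ(0) = 0 this makes ψ injective on all of ℤ/53ℤ, hence bijective (finite equal-size domain and codomain). In particular ψ is injective.
Since ψ is injective, we find the preimage of 46. The inverse of x ↦ x^15 on (ℤ/53ℤ)^× is x ↦ x^7, because 15·7 = 105 = 2·52 + 1 ≡ 1 (mod 52) and x^{52} = 1 for x ≠ 0 (Fermat). So ψ⁻¹(46) = 46^7 mod 53.
Repeated squaring mod 53: 46^1 ≡ 46, 46^2 ≡ 46² = 2116 ≡ 49, 46^4 ≡ 49² = 2401 ≡ 16. Since 7 = 4 + 2 + 1, 46^7 ≡ 16·49·46: 16·49 = 784 ≡ 42, then 42·46 = 1932 ≡ 24. So 46^7 ≡ 24 (mod 53).
Hence ψ⁻¹(46) = 24.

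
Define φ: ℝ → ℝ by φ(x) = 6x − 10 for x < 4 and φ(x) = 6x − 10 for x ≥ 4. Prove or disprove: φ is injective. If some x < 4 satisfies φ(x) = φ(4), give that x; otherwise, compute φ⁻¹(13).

Both pieces are strictly increasing (slopes 6 and 6), so each is injective on its own interval.
The left piece maps (−∞, 4) onto (−∞, 14); the right piece maps [4, ∞) onto [14, ∞).
These images are disjoint, so no value is attained by both pieces. Therefore φ is injective.
Because the two images are disjoint, no x < 4 has φ(x) = φ(4), so we compute φ⁻¹(13): 13 lies in (−∞, 14), so solve 6x − 10 = 13: x = (13 + 10)/6 = 23/6.

23/6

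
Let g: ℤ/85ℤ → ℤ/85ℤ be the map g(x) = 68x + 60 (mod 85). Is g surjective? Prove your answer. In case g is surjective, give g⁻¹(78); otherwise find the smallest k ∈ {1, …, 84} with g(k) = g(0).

Since gcd(68, 85) = 17, we have 68x ≡ 0 (mod 17) for all x, so g(x) ≡ 9 (mod 17).
But 0 ≢ 9 (mod 17), so 0 ∈ ℤ/85ℤ has no preimage. Therefore g is not surjective.
Since g is not surjective, we find the least positive k with g(k) = g(0): this means 68k ≡ 0 (mod 85), i.e. 85 ∣ 68k. Since gcd(68, 85) = 17, dividing through by 17 this holds exactly when 5 ∣ 4k, and as gcd(4, 5) = 1, exactly when 5 ∣ k.
The smallest positive such k is 5.

5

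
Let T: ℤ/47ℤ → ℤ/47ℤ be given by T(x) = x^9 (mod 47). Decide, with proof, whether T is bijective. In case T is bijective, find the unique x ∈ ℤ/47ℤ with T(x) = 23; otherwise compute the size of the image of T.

15

Since 47 is prime, the nonzero elements of ℤ/47ℤ form a cyclic group of order 46.
As gcd(9, 46) = 1, raising to the 9th power is a bijection on this group: if u^9 ≡ v^9 then (uv^{−1})^9 = 1, and the only element of order dividing gcd(9, 46) = 1 is 1, so u = v.
With T(0) = 0 this makes T injective on all of ℤ/47ℤ, hence bijective (finite equal-size domain and codomain). In particular T is bijective.
Since T is bijective, we find the preimage of 23. The inverse of x ↦ x^9 on (ℤ/47ℤ)^× is x ↦ x^41, because 9·41 = 369 = 8·46 + 1 ≡ 1 (mod 46) and x^{46} = 1 for x ≠ 0 (Fermat). So T⁻¹(23) = 23^41 mod 47.
Repeated squaring mod 47: 23^1 ≡ 23, 23^2 ≡ 23² = 529 ≡ 12, 23^4 ≡ 12² = 144 ≡ 3, 23^8 ≡ 3² = 9, 23^16 ≡ 9² = 81 ≡ 34, 23^32 ≡ 34² = 1156 ≡ 28. Since 41 = 32 + 8 + 1, 23^41 ≡ 28·9·23: 28·9 = 252 ≡ 17, then 17·23 = 391 ≡ 15. So 23^41 ≡ 15 (mod 47).
Hence T⁻¹(23) = 15.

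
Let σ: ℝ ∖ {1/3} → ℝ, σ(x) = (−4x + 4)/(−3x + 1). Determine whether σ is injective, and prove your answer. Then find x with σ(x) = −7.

Suppose σ(a) = σ(b). Cross-multiplying: (−4a + 4)(−3b + 1) = (−4b + 4)(−3a + 1).
Expanding both sides and cancelling the symmetric terms leaves 8·(a − b) = 0. Since 8 ≠ 0, a = b. Thus σ is injective.
Solving σ(x) = −7: cross-multiplying gives −4x + 4 = −7(−3x + 1), which rearranges to −25x = −11, so x = 11/25.

11/25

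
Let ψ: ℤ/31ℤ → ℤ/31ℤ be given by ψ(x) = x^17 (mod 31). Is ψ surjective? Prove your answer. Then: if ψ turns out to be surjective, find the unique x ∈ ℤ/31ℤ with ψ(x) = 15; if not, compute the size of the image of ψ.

27

Since 31 is prime, the nonzero elements of ℤ/31ℤ form a cyclic group of order 30.
As gcd(17, 30) = 1, raising to the 17th power is a bijection on this group: if x_1^17 ≡ x_2^17 then (x_1x_2^{−1})^17 = 1, and the only element of order dividing gcd(17, 30) = 1 is 1, so x_1 = x_2.
With ψ(0) = 0 this makes ψ injective on all of ℤ/31ℤ, hence bijective (finite equal-size domain and codomain). In particular ψ is surjective.
Since ψ is surjective, we find the preimage of 15. The inverse of x ↦ x^17 on (ℤ/31ℤ)^× is x ↦ x^23, because 17·23 = 391 = 13·30 + 1 ≡ 1 (mod 30) and x^{30} = 1 for x ≠ 0 (Fermat). So ψ⁻¹(15) = 15^23 mod 31.
Repeated squaring mod 31: 15^1 ≡ 15, 15^2 ≡ 15² = 225 ≡ 8, 15^4 ≡ 8² = 64 ≡ 2, 15^8 ≡ 2² = 4, 15^16 ≡ 4² = 16. Since 23 = 16 + 4 + 2 + 1, 15^23 ≡ 16·2·8·15: 16·2 = 32 ≡ 1, then 1·8 = 8, then 8·15 = 120 ≡ 27. So 15^23 ≡ 27 (mod 31).
Hence ψ⁻¹(15) = 27.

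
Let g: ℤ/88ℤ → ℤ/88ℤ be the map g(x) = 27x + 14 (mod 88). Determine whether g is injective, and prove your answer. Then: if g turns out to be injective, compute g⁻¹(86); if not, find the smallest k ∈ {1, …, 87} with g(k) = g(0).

Recall that g is injective if g(a) = g(b) implies a = b.
If g(a) = g(b), then 27a ≡ 27b (mod 88). Because gcd(27, 88) = 1, we may cancel 27 to get a ≡ b (mod 88).
So g is injective.
We now compute 27⁻¹ mod 88 explicitly. Euclid's algorithm: 88 = 3·27 + 7, 27 = 3·7 + 6, 7 = 1·6 + 1; back-substituting gives 1 = 75·27 − 23·88, so 27⁻¹ ≡ 75 (mod 88).
Since g is injective, we compute g⁻¹(86): solve 27x + 14 ≡ 86 (mod 88), i.e. 27x ≡ 72 (mod 88).
Multiplying by 27⁻¹ = 75 gives x ≡ 75·72 = 5400 = 61·88 + 32 ≡ 32 (mod 88).
Check: g(32) = 27·32 + 14 = 878 = 9·88 + 86 ≡ 86 (mod 88).

32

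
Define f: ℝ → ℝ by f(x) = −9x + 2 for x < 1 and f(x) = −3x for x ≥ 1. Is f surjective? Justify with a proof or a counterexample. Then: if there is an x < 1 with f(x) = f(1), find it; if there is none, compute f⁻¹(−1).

Both pieces are strictly decreasing (slopes −9 and −3), so each is injective on its own interval.
The left piece maps (−∞, 1) onto (−7, ∞); the right piece maps [1, ∞) onto (−∞, −3].
The union (−7, ∞) ∪ (−∞, −3] covers ℝ, so f is surjective.
For the follow-up: the images overlap, so an x < 1 with f(x) = f(1) exists. f(1) = −3; solving −9x + 2 = −3 for x < 1 gives x = (−3 − 2)/(−9) = 5/9.

5/9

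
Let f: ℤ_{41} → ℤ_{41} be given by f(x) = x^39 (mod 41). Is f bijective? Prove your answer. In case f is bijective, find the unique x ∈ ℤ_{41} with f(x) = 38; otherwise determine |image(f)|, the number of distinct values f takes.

27

Since 41 is prime, the nonzero elements of ℤ_{41} form a cyclic group of order 40.
As gcd(39, 40) = 1, raising to the 39th power is a bijection on this group: if u^39 ≡ v^39 then (uv^{−1})^39 = 1, and the only element of order dividing gcd(39, 40) = 1 is 1, so u = v.
With f(0) = 0 this makes f injective on all of ℤ_{41}, hence bijective (finite equal-size domain and codomain). In particular f is bijective.
Since f is bijective, we find the preimage of 38. The inverse of x ↦ x^39 on (ℤ_{41})^× is x ↦ x^39, because 39·39 = 1521 = 38·40 + 1 ≡ 1 (mod 40) and x^{40} = 1 for x ≠ 0 (Fermat). So f⁻¹(38) = 38^39 mod 41.
Repeated squaring mod 41: 38^1 ≡ 38, 38^2 ≡ 38² = 1444 ≡ 9, 38^4 ≡ 9² = 81 ≡ 40, 38^8 ≡ 40² = 1600 ≡ 1, 38^16 ≡ 1² = 1, 38^32 ≡ 1² = 1. Since 39 = 32 + 4 + 2 + 1, 38^39 ≡ 1·40·9·38: 1·40 = 40, then 40·9 = 360 ≡ 32, then 32·38 = 1216 ≡ 27. So 38^39 ≡ 27 (mod 41).
Hence f⁻¹(38) = 27.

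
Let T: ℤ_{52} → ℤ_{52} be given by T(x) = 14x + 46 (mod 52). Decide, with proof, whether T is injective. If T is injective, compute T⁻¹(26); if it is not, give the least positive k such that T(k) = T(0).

Recall: T is injective when T(u) = T(v) forces u = v.
We have gcd(14, 52) = 2 > 1. Taking u = 0 and v = 26: T(0) = 46 and T(26) = 14·26 + 46 = 410 ≡ 46 (mod 52).
So T(0) = T(26) while 0 ≠ 26, so T is not injective.
Since T is not injective, we find the least positive k with T(k) = T(0): this means 14k ≡ 0 (mod 52), i.e. 52 ∣ 14k. Since gcd(14, 52) = 2, dividing through by 2 this holds exactly when 26 ∣ 7k, and as gcd(7, 26) = 1, exactly when 26 ∣ k.
The smallest positive such k is 26.

26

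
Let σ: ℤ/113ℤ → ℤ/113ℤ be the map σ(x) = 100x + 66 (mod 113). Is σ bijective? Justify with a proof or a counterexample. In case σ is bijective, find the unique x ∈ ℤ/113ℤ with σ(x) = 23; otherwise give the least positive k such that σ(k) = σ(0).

12

By definition, σ is injective if σ(u) = σ(v) implies u = v.
If σ(u) = σ(v), then 100u ≡ 100v (mod 113). Because gcd(100, 113) = 1, we may cancel 100 to get u ≡ v (mod 113).
We now compute 100⁻¹ mod 113 explicitly. Euclid's algorithm: 113 = 1·100 + 13, 100 = 7·13 + 9, 13 = 1·9 + 4, 9 = 2·4 + 1; back-substituting gives 1 = 26·100 − 23·113, so 100⁻¹ ≡ 26 (mod 113).
Then y ↦ 26(y − 66) is a two-sided inverse to σ, so every y ∈ ℤ/113ℤ has a preimage.
Thus σ is bijective.
Since σ is bijective, we compute σ⁻¹(23): solve 100x + 66 ≡ 23 (mod 113), i.e. 100x ≡ 70 (mod 113).
Multiplying by 100⁻¹ = 26 gives x ≡ 26·70 = 1820 = 16·113 + 12 ≡ 12 (mod 113).
Check: σ(12) = 100·12 + 66 = 1266 = 11·113 + 23 ≡ 23 (mod 113).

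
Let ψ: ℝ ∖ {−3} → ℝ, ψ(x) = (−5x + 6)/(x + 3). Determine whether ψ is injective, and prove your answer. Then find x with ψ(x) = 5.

-9/10

Suppose ψ(a) = ψ(b). Cross-multiplying: (−5a + 6)(b + 3) = (−5b + 6)(a + 3).
Expanding both sides and cancelling the symmetric terms leaves −21·(a − b) = 0. Since −21 ≠ 0, a = b. Hence ψ is injective.
Solving ψ(x) = 5: cross-multiplying gives −5x + 6 = 5(x + 3), which rearranges to −10x = 9, so x = −9/10.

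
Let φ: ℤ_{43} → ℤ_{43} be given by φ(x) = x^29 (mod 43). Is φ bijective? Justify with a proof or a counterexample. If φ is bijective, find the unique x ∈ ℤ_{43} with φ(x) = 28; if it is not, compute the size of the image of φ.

19

Since 43 is prime, the nonzero elements of ℤ_{43} form a cyclic group of order 42.
As gcd(29, 42) = 1, raising to the 29th power is a bijection on this group: if x_1^29 ≡ x_2^29 then (x_1x_2^{−1})^29 = 1, and the only element of order dividing gcd(29, 42) = 1 is 1, so x_1 = x_2.
With φ(0) = 0 this makes φ injective on all of ℤ_{43}, hence bijective (finite equal-size domain and codomain). In particular φ is bijective.
Since φ is bijective, we find the preimage of 28. The inverse of x ↦ x^29 on (ℤ_{43})^× is x ↦ x^29, because 29·29 = 841 = 20·42 + 1 ≡ 1 (mod 42) and x^{42} = 1 for x ≠ 0 (Fermat). So φ⁻¹(28) = 28^29 mod 43.
Repeated squaring mod 43: 28^1 ≡ 28, 28^2 ≡ 28² = 784 ≡ 10, 28^4 ≡ 10² = 100 ≡ 14, 28^8 ≡ 14² = 196 ≡ 24, 28^16 ≡ 24² = 576 ≡ 17. Since 29 = 16 + 8 + 4 + 1, 28^29 ≡ 17·24·14·28: 17·24 = 408 ≡ 21, then 21·14 = 294 ≡ 36, then 36·28 = 1008 ≡ 19. So 28^29 ≡ 19 (mod 43).
Hence φ⁻¹(28) = 19.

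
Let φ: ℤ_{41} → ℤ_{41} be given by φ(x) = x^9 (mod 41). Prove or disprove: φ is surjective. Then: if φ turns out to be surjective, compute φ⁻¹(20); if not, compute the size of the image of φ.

Since 41 is prime, the nonzero elements of ℤ_{41} form a cyclic group of order 40.
As gcd(9, 40) = 1, raising to the 9th power is a bijection on this group: if a^9 ≡ b^9 then (ab^{−1})^9 = 1, and the only element of order dividing gcd(9, 40) = 1 is 1, so a = b.
With φ(0) = 0 this makes φ injective on all of ℤ_{41}, hence bijective (finite equal-size domain and codomain). In particular φ is surjective.
Since φ is surjective, we find the preimage of 20. The inverse of x ↦ x^9 on (ℤ_{41})^× is x ↦ x^9, because 9·9 = 81 = 2·40 + 1 ≡ 1 (mod 40) and x^{40} = 1 for x ≠ 0 (Fermat). So φ⁻¹(20) = 20^9 mod 41.
Repeated squaring mod 41: 20^1 ≡ 20, 20^2 ≡ 20² = 400 ≡ 31, 20^4 ≡ 31² = 961 ≡ 18, 20^8 ≡ 18² = 324 ≡ 37. Since 9 = 8 + 1, 20^9 ≡ 37·20: 37·20 = 740 ≡ 2. So 20^9 ≡ 2 (mod 41).
Hence φ⁻¹(20) = 2.

2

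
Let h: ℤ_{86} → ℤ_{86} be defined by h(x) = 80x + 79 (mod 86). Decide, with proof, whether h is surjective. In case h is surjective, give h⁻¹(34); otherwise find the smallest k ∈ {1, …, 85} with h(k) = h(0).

43

Since gcd(80, 86) = 2, we have 80x ≡ 0 (mod 2) for all x, so h(x) ≡ 1 (mod 2).
But 0 ≢ 1 (mod 2), so 0 ∈ ℤ_{86} has no preimage. Hence h is not surjective.
Since h is not surjective, we find the least positive k with h(k) = h(0): this means 80k ≡ 0 (mod 86), i.e. 86 ∣ 80k. Since gcd(80, 86) = 2, dividing through by 2 this holds exactly when 43 ∣ 40k, and as gcd(40, 43) = 1, exactly when 43 ∣ k.
The smallest positive such k is 43.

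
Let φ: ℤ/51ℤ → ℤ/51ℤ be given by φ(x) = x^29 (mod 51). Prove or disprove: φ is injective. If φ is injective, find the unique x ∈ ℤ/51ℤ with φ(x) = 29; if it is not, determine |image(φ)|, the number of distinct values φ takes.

20

Computing x^29 mod 51 for each x (by repeated squaring, reducing mod 51 at every step), the values φ(0), φ(1), …, φ(50) are: 0, 1, 32, 12, 4, 20, 27, 40, 26, 42, 28, 41, 48, 13, 5, 36, 16, 17, 18, 49, 29, 21, 37, 44, 6, 43, 8, 45, 7, 14, 30, 22, 2, 33, 34, 35, 15, 46, 38, 3, 10, 23, 9, 25, 11, 24, 31, 47, 39, 19, 50.
Every element of ℤ/51ℤ appears exactly once in this list, so φ is a bijection, and in particular injective.
Since φ is injective, we read off the preimage of 29 from the same table: φ(20) = 29, so φ⁻¹(29) = 20.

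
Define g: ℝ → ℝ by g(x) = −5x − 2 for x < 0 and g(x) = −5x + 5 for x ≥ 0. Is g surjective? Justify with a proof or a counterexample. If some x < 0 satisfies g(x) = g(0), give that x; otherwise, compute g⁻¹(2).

-7/5

Both pieces are strictly decreasing (slopes −5 and −5), so each is injective on its own interval.
The left piece maps (−∞, 0) onto (−2, ∞); the right piece maps [0, ∞) onto (−∞, 5].
The union (−2, ∞) ∪ (−∞, 5] covers ℝ, so g is surjective.
For the follow-up: the images overlap, so an x < 0 with g(x) = g(0) exists. g(0) = 5; solving −5x − 2 = 5 for x < 0 gives x = (5 + 2)/(−5) = −7/5.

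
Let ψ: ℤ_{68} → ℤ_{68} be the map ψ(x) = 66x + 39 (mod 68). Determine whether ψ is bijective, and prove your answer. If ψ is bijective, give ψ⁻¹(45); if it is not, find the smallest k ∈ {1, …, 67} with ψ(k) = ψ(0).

34

We have gcd(66, 68) = 2 > 1. Taking x_1 = 0 and x_2 = 34: ψ(0) = 39 and ψ(34) = 66·34 + 39 = 2283 ≡ 39 (mod 68).
So ψ(0) = ψ(34) while 0 ≠ 34, therefore ψ is not injective, hence not bijective.
Since ψ is not bijective, we find the least positive k with ψ(k) = ψ(0): this means 66k ≡ 0 (mod 68), i.e. 68 ∣ 66k. Since gcd(66, 68) = 2, dividing through by 2 this holds exactly when 34 ∣ 33k, and as gcd(33, 34) = 1, exactly when 34 ∣ k.
The smallest positive such k is 34.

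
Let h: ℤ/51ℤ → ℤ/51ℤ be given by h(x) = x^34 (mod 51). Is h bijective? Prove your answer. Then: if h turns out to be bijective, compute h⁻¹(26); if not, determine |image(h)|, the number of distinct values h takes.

h(7): Repeated squaring mod 51: 7^1 ≡ 7, 7^2 ≡ 7² = 49, 7^4 ≡ 49² = 2401 ≡ 4, 7^8 ≡ 4² = 16, 7^16 ≡ 16² = 256 ≡ 1, 7^32 ≡ 1² = 1. Since 34 = 32 + 2, 7^34 ≡ 1·49: 1·49 = 49. So 7^34 ≡ 49 (mod 51).
h(10): Repeated squaring mod 51: 10^1 ≡ 10, 10^2 ≡ 10² = 100 ≡ 49, 10^4 ≡ 49² = 2401 ≡ 4, 10^8 ≡ 4² = 16, 10^16 ≡ 16² = 256 ≡ 1, 10^32 ≡ 1² = 1. Since 34 = 32 + 2, 10^34 ≡ 1·49: 1·49 = 49. So 10^34 ≡ 49 (mod 51).
So h(7) = h(10) = 49 while 7 ≠ 10, hence h is not injective, hence not bijective.
Since h is not bijective, we determine |image(h)|. Computing x^34 mod 51 for each x (by repeated squaring, reducing mod 51 at every step), the values h(0), h(1), …, h(50) are: 0, 1, 4, 9, 16, 25, 36, 49, 13, 30, 49, 19, 42, 16, 43, 21, 1, 34, 18, 4, 43, 33, 25, 19, 15, 13, 13, 15, 19, 25, 33, 43, 4, 18, 34, 1, 21, 43, 16, 42, 19, 49, 30, 13, 49, 36, 25, 16, 9, 4, 1.
The distinct values are {0, 1, 4, 9, 13, 15, 16, 18, 19, 21, 25, 30, 33, 34, 36, 42, 43, 49}; there are 18 of them.

18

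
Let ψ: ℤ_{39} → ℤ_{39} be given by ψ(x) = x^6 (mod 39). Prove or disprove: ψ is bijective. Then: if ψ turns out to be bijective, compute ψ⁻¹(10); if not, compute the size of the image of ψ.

6

ψ(1) = 1^6 = 1.
ψ(4): Repeated squaring mod 39: 4^1 ≡ 4, 4^2 ≡ 4² = 16, 4^4 ≡ 16² = 256 ≡ 22. Since 6 = 4 + 2, 4^6 ≡ 22·16: 22·16 = 352 ≡ 1. So 4^6 ≡ 1 (mod 39).
So ψ(1) = ψ(4) = 1 while 1 ≠ 4, so ψ is not injective, hence not bijective.
Since ψ is not bijective, we determine |image(ψ)|. Computing x^6 mod 39 for each x (by repeated squaring, reducing mod 39 at every step), the values ψ(0), ψ(1), …, ψ(38) are: 0, 1, 25, 27, 1, 25, 12, 25, 25, 27, 1, 25, 27, 13, 1, 12, 1, 1, 12, 25, 25, 12, 1, 1, 12, 1, 13, 27, 25, 1, 27, 25, 25, 12, 25, 1, 27, 25, 1.
The distinct values are {0, 1, 12, 13, 25, 27}; there are 6 of them.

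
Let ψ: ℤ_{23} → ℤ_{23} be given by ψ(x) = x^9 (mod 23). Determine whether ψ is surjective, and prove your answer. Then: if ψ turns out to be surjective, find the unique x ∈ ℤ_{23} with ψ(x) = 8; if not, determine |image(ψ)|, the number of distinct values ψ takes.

16

Since 23 is prime, the nonzero elements of ℤ_{23} form a cyclic group of order 22.
As gcd(9, 22) = 1, raising to the 9th power is a bijection on this group: if u^9 ≡ v^9 then (uv^{−1})^9 = 1, and the only element of order dividing gcd(9, 22) = 1 is 1, so u = v.
With ψ(0) = 0 this makes ψ injective on all of ℤ_{23}, hence bijective (finite equal-size domain and codomain). In particular ψ is surjective.
Since ψ is surjective, we find the preimage of 8. The inverse of x ↦ x^9 on (ℤ_{23})^× is x ↦ x^5, because 9·5 = 45 = 2·22 + 1 ≡ 1 (mod 22) and x^{22} = 1 for x ≠ 0 (Fermat). So ψ⁻¹(8) = 8^5 mod 23.
Repeated squaring mod 23: 8^1 ≡ 8, 8^2 ≡ 8² = 64 ≡ 18, 8^4 ≡ 18² = 324 ≡ 2. Since 5 = 4 + 1, 8^5 ≡ 2·8: 2·8 = 16. So 8^5 ≡ 16 (mod 23).
Hence ψ⁻¹(8) = 16.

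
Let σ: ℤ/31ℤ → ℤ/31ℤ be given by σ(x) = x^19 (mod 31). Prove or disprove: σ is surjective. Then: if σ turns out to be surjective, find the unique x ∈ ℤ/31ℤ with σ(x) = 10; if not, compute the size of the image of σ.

Since 31 is prime, the nonzero elements of ℤ/31ℤ form a cyclic group of order 30.
As gcd(19, 30) = 1, raising to the 19th power is a bijection on this group: if a^19 ≡ b^19 then (ab^{−1})^19 = 1, and the only element of order dividing gcd(19, 30) = 1 is 1, so a = b.
With σ(0) = 0 this makes σ injective on all of ℤ/31ℤ, hence bijective (finite equal-size domain and codomain). In particular σ is surjective.
Since σ is surjective, we find the preimage of 10. The inverse of x ↦ x^19 on (ℤ/31ℤ)^× is x ↦ x^19, because 19·19 = 361 = 12·30 + 1 ≡ 1 (mod 30) and x^{30} = 1 for x ≠ 0 (Fermat). So σ⁻¹(10) = 10^19 mod 31.
Repeated squaring mod 31: 10^1 ≡ 10, 10^2 ≡ 10² = 100 ≡ 7, 10^4 ≡ 7² = 49 ≡ 18, 10^8 ≡ 18² = 324 ≡ 14, 10^16 ≡ 14² = 196 ≡ 10. Since 19 = 16 + 2 + 1, 10^19 ≡ 10·7·10: 10·7 = 70 ≡ 8, then 8·10 = 80 ≡ 18. So 10^19 ≡ 18 (mod 31).
Hence σ⁻¹(10) = 18.

18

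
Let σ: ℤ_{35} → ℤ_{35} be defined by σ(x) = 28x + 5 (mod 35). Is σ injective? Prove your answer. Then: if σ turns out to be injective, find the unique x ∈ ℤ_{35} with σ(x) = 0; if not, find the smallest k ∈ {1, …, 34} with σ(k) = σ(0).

5

We have gcd(28, 35) = 7 > 1. Taking a = 0 and b = 5: σ(0) = 5 and σ(5) = 28·5 + 5 = 145 ≡ 5 (mod 35).
So σ(0) = σ(5) while 0 ≠ 5, hence σ is not injective.
Since σ is not injective, we find the least positive k with σ(k) = σ(0): this means 28k ≡ 0 (mod 35), i.e. 35 ∣ 28k. Since gcd(28, 35) = 7, dividing through by 7 this holds exactly when 5 ∣ 4k, and as gcd(4, 5) = 1, exactly when 5 ∣ k.
The smallest positive such k is 5.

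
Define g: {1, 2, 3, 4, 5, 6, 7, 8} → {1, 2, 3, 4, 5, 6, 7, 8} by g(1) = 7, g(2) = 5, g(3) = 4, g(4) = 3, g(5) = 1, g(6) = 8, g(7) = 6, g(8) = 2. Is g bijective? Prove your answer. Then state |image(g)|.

The values 7, 5, 4, 3, 1, 8, 6, 2 are a permutation of {1, 2, 3, 4, 5, 6, 7, 8}: each element appears exactly once.
So g is injective and surjective, hence bijective.
The image of g is {1, 2, 3, 4, 5, 6, 7, 8}, which has 8 elements.

8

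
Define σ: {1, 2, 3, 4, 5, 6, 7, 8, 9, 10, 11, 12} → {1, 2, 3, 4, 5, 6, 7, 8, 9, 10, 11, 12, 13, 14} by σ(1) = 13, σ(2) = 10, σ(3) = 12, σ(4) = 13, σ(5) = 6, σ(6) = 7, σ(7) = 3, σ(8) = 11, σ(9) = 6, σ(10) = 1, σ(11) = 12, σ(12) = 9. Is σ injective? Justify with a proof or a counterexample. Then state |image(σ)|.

σ(1) = 13 = σ(4) with 1 ≠ 4, so σ is not injective.
The image of σ is {1, 3, 6, 7, 9, 10, 11, 12, 13}, which has 9 elements.

9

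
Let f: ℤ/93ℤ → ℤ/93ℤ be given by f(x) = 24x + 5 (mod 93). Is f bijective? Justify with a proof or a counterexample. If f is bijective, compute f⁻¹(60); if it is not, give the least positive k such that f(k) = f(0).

We have gcd(24, 93) = 3 > 1. Taking a = 0 and b = 31: f(0) = 5 and f(31) = 24·31 + 5 = 749 ≡ 5 (mod 93).
So f(0) = f(31) while 0 ≠ 31, hence f is not injective, hence not bijective.
Since f is not bijective, we find the least positive k with f(k) = f(0): this means 24k ≡ 0 (mod 93), i.e. 93 ∣ 24k. Since gcd(24, 93) = 3, dividing through by 3 this holds exactly when 31 ∣ 8k, and as gcd(8, 31) = 1, exactly when 31 ∣ k.
The smallest positive such k is 31.

31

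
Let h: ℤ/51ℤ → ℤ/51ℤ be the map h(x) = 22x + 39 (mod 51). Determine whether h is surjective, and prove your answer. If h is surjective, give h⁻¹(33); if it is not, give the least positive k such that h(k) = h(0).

Since gcd(22, 51) = 1, 22 is invertible modulo 51. Euclid's algorithm: 51 = 2·22 + 7, 22 = 3·7 + 1; back-substituting gives 1 = 7·22 − 3·51, so 22⁻¹ ≡ 7 (mod 51).
For any y ∈ ℤ/51ℤ, x = 7(y − 39) mod 51 satisfies h(x) = 22·7(y − 39) + 39 ≡ y (since 22·7 ≡ 1 mod 51). So every y has a preimage.
Thus h is surjective.
Since h is surjective, we find h⁻¹(33): we need 22x ≡ 33 − 39 ≡ 45 (mod 51). Using 22⁻¹ = 7: x ≡ 7·45 = 315 = 6·51 + 9, so x = 9.
Check: h(9) = 22·9 + 39 = 237 = 4·51 + 33 ≡ 33 (mod 51).

9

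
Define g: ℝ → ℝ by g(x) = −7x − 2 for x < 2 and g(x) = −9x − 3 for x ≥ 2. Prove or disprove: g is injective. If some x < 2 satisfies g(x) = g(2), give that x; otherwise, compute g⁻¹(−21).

Both pieces are strictly decreasing (slopes −7 and −9), so each is injective on its own interval.
The left piece maps (−∞, 2) onto (−16, ∞); the right piece maps [2, ∞) onto (−∞, −21].
These images are disjoint, so no value is attained by both pieces. Hence g is injective.
Because the two images are disjoint, no x < 2 has g(x) = g(2), so we compute g⁻¹(−21): −21 lies in (−∞, −21], so solve −9x − 3 = −21: x = (−21 + 3)/(−9) = 2.

2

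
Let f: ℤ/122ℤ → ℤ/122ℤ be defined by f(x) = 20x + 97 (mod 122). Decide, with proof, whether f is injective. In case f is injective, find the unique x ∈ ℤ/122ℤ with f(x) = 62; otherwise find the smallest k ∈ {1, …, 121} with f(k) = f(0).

61

By definition, injectivity means: for all a, b in the domain, f(a) = f(b) implies a = b.
We have gcd(20, 122) = 2 > 1. Taking a = 0 and b = 61: f(0) = 97 and f(61) = 20·61 + 97 = 1317 ≡ 97 (mod 122).
So f(0) = f(61) while 0 ≠ 61, so f is not injective.
Since f is not injective, we find the least positive k with f(k) = f(0): this means 20k ≡ 0 (mod 122), i.e. 122 ∣ 20k. Since gcd(20, 122) = 2, dividing through by 2 this holds exactly when 61 ∣ 10k, and as gcd(10, 61) = 1, exactly when 61 ∣ k.
The smallest positive such k is 61.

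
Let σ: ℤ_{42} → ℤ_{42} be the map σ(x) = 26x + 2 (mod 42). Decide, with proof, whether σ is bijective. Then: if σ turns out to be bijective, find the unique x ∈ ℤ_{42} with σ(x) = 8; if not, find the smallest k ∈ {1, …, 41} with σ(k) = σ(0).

21

We have gcd(26, 42) = 2 > 1. Taking a = 0 and b = 21: σ(0) = 2 and σ(21) = 26·21 + 2 = 548 ≡ 2 (mod 42).
So σ(0) = σ(21) while 0 ≠ 21, therefore σ is not injective, hence not bijective.
Since σ is not bijective, we find the least positive k with σ(k) = σ(0): this means 26k ≡ 0 (mod 42), i.e. 42 ∣ 26k. Since gcd(26, 42) = 2, dividing through by 2 this holds exactly when 21 ∣ 13k, and as gcd(13, 21) = 1, exactly when 21 ∣ k.
The smallest positive such k is 21.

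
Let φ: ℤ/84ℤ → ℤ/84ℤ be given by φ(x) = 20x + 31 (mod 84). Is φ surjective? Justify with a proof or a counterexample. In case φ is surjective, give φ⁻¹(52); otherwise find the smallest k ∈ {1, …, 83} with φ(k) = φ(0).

Since gcd(20, 84) = 4, we have 20x ≡ 0 (mod 4) for all x, so φ(x) ≡ 3 (mod 4).
But 0 ≢ 3 (mod 4), so 0 ∈ ℤ/84ℤ has no preimage. So φ is not surjective.
Since φ is not surjective, we find the least positive k with φ(k) = φ(0): this means 20k ≡ 0 (mod 84), i.e. 84 ∣ 20k. Since gcd(20, 84) = 4, dividing through by 4 this holds exactly when 21 ∣ 5k, and as gcd(5, 21) = 1, exactly when 21 ∣ k.
The smallest positive such k is 21.

21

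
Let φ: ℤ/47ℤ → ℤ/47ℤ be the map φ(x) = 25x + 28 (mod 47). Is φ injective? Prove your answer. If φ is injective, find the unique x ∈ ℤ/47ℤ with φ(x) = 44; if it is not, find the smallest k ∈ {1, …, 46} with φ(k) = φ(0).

Recall that injectivity means: for all x_1, x_2 in the domain, φ(x_1) = φ(x_2) implies x_1 = x_2.
If φ(x_1) = φ(x_2), then 25x_1 ≡ 25x_2 (mod 47). Because gcd(25, 47) = 1, we may cancel 25 to get x_1 ≡ x_2 (mod 47).
So φ is injective.
We now compute 25⁻¹ mod 47 explicitly. Euclid's algorithm: 47 = 1·25 + 22, 25 = 1·22 + 3, 22 = 7·3 + 1; back-substituting gives 1 = 32·25 − 17·47, so 25⁻¹ ≡ 32 (mod 47).
Since φ is injective, we find φ⁻¹(44): we need 25x ≡ 44 − 28 ≡ 16 (mod 47). Using 25⁻¹ = 32: x ≡ 32·16 = 512 = 10·47 + 42, so x = 42.
Check: φ(42) = 25·42 + 28 = 1078 = 22·47 + 44 ≡ 44 (mod 47).

42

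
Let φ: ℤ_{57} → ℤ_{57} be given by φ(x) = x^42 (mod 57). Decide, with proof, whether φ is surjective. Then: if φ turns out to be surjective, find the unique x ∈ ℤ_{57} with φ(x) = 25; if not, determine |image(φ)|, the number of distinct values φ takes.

8

φ(2): Repeated squaring mod 57: 2^1 ≡ 2, 2^2 ≡ 2² = 4, 2^4 ≡ 4² = 16, 2^8 ≡ 16² = 256 ≡ 28, 2^16 ≡ 28² = 784 ≡ 43, 2^32 ≡ 43² = 1849 ≡ 25. Since 42 = 32 + 8 + 2, 2^42 ≡ 25·28·4: 25·28 = 700 ≡ 16, then 16·4 = 64 ≡ 7. So 2^42 ≡ 7 (mod 57).
φ(5): Repeated squaring mod 57: 5^1 ≡ 5, 5^2 ≡ 5² = 25, 5^4 ≡ 25² = 625 ≡ 55, 5^8 ≡ 55² = 3025 ≡ 4, 5^16 ≡ 4² = 16, 5^32 ≡ 16² = 256 ≡ 28. Since 42 = 32 + 8 + 2, 5^42 ≡ 28·4·25: 28·4 = 112 ≡ 55, then 55·25 = 1375 ≡ 7. So 5^42 ≡ 7 (mod 57).
So φ(2) = φ(5) = 7 while 2 ≠ 5, so φ is not injective.
A non-injective map from the 57-element set ℤ_{57} to itself takes at most 56 distinct values, so it cannot be surjective. So φ is not surjective.
Since φ is not surjective, we determine |image(φ)|. Computing x^42 mod 57 for each x (by repeated squaring, reducing mod 57 at every step), the values φ(0), φ(1), …, φ(56) are: 0, 1, 7, 45, 49, 7, 30, 1, 1, 30, 49, 1, 39, 49, 7, 30, 7, 7, 39, 19, 1, 45, 7, 49, 45, 49, 1, 39, 49, 49, 39, 1, 49, 45, 49, 7, 45, 1, 19, 39, 7, 7, 30, 7, 49, 39, 1, 49, 30, 1, 1, 30, 7, 49, 45, 7, 1.
The distinct values are {0, 1, 7, 19, 30, 39, 45, 49}; there are 8 of them.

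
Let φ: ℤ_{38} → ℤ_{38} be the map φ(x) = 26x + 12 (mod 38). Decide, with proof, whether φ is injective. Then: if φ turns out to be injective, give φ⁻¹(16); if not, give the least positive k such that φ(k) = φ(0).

Recall: φ is injective if φ(a) = φ(b) implies a = b.
We have gcd(26, 38) = 2 > 1. Taking a = 0 and b = 19: φ(0) = 12 and φ(19) = 26·19 + 12 = 506 ≡ 12 (mod 38).
So φ(0) = φ(19) while 0 ≠ 19, so φ is not injective.
Since φ is not injective, we find the least positive k with φ(k) = φ(0): this means 26k ≡ 0 (mod 38), i.e. 38 ∣ 26k. Since gcd(26, 38) = 2, dividing through by 2 this holds exactly when 19 ∣ 13k, and as gcd(13, 19) = 1, exactly when 19 ∣ k.
The smallest positive such k is 19.

19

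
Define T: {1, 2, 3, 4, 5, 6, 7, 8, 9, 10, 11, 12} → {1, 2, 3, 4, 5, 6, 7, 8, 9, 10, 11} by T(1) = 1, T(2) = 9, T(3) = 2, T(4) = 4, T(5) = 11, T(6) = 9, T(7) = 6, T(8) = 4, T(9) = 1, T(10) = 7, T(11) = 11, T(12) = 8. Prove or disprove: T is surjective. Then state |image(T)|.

No element maps to 3, so T is not surjective.
The image of T is {1, 2, 4, 6, 7, 8, 9, 11}, which has 8 elements.

8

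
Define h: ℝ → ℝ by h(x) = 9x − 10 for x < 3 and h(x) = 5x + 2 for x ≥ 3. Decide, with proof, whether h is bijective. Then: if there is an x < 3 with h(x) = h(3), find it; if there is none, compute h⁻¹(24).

Both pieces are strictly increasing (slopes 9 and 5), so each is injective on its own interval.
The left piece maps (−∞, 3) onto (−∞, 17); the right piece maps [3, ∞) onto [17, ∞).
Since 17 = 17, the images partition ℝ: h is injective and surjective, hence bijective.
Because the two images are disjoint, no x < 3 has h(x) = h(3), so we compute h⁻¹(24): 24 lies in [17, ∞), so solve 5x + 2 = 24: x = (24 − 2)/5 = 22/5.

22/5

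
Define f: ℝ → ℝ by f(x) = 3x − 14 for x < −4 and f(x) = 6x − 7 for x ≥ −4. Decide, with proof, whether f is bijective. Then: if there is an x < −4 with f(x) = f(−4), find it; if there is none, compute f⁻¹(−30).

Both pieces are strictly increasing (slopes 3 and 6), so each is injective on its own interval.
The left piece maps (−∞, −4) onto (−∞, −26); the right piece maps [−4, ∞) onto [−31, ∞).
These images overlap. In particular f(−4) = −31 (right piece), and solving 3x − 14 = −31 on the left piece gives x = −17/3 < −4.
So f(−17/3) = f(−4) with −17/3 ≠ −4, and f is not injective, hence not bijective. This x = −17/3 is the requested value below −4.

-17/3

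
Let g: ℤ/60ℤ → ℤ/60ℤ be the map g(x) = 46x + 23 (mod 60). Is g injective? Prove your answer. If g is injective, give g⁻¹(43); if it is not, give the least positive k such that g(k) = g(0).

By definition, g is injective if g(s) = g(t) implies s = t.
We have gcd(46, 60) = 2 > 1. Taking s = 0 and t = 30: g(0) = 23 and g(30) = 46·30 + 23 = 1403 ≡ 23 (mod 60).
So g(0) = g(30) while 0 ≠ 30, so g is not injective.
Since g is not injective, we find the least positive k with g(k) = g(0): this means 46k ≡ 0 (mod 60), i.e. 60 ∣ 46k. Since gcd(46, 60) = 2, dividing through by 2 this holds exactly when 30 ∣ 23k, and as gcd(23, 30) = 1, exactly when 30 ∣ k.
The smallest positive such k is 30.

30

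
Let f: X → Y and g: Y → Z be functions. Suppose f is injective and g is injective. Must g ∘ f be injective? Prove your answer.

injective

Suppose (g ∘ f)(x_1) = (g ∘ f)(x_2), i.e. g(f(x_1)) = g(f(x_2)).
Since g is injective, f(x_1) = f(x_2). Since f is injective, x_1 = x_2. So g ∘ f is injective.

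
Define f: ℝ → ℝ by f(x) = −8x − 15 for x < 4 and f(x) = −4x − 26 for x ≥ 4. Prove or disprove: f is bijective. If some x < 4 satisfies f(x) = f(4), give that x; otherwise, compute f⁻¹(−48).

Both pieces are strictly decreasing (slopes −8 and −4), so each is injective on its own interval.
The left piece maps (−∞, 4) onto (−47, ∞); the right piece maps [4, ∞) onto (−∞, −42].
These images overlap. In particular f(4) = −42 (right piece), and solving −8x − 15 = −42 on the left piece gives x = 27/8 < 4.
So f(27/8) = f(4) with 27/8 ≠ 4, and f is not injective, hence not bijective. This x = 27/8 is the requested value below 4.

27/8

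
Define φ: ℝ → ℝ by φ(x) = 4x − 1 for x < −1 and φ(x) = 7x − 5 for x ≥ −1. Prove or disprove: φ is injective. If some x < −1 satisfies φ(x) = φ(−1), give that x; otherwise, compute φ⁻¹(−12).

-11/4

Both pieces are strictly increasing (slopes 4 and 7), so each is injective on its own interval.
The left piece maps (−∞, −1) onto (−∞, −5); the right piece maps [−1, ∞) onto [−12, ∞).
These images overlap. In particular φ(−1) = −12 (right piece), and solving 4x − 1 = −12 on the left piece gives x = −11/4 < −1.
So φ(−11/4) = φ(−1) with −11/4 ≠ −1, and φ is not injective. This x = −11/4 is the requested value below −1.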